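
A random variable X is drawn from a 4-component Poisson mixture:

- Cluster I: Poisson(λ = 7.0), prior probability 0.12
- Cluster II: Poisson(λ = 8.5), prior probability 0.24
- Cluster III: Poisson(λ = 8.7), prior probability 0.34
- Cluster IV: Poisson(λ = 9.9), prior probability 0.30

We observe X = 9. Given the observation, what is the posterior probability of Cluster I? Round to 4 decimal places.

P(component k | x) = P(Z=k)·f_k(x) / marginal(x), where marginal(x) = Σ_j P(Z=j)·f_j(x).
Poisson probabilities:
  L_I = e^(−7.0)·7.0^9/9! = 0.101405
  L_II = e^(−8.5)·8.5^9/9! = 0.129869
  L_III = e^(−8.7)·8.7^9/9! = 0.131084
  L_IV = e^(−9.9)·9.9^9/9! = 0.12631
Multiply by the mixture weights:
  P(Z=I)·L_I = 0.12 × 0.101405 = 0.0121686
  P(Z=II)·L_II = 0.24 × 0.129869 = 0.0311685
  P(Z=III)·L_III = 0.34 × 0.131084 = 0.0445684
  P(Z=IV)·L_IV = 0.30 × 0.12631 = 0.0378931
Denominator: 0.0121686 + 0.0311685 + 0.0445684 + 0.0378931 = 0.125798
Responsibility of Cluster I: 0.0121686 / 0.125798 ≈ 0.0967

0.0967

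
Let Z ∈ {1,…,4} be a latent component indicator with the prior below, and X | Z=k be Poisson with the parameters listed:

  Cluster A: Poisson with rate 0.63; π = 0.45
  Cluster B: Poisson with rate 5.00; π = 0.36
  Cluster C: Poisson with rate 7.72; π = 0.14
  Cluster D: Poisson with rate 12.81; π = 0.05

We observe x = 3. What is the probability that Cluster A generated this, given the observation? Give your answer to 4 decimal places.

P(component k | x) = w_k·f_k(x) / marginal(x), where marginal(x) = Σ_j w_j·f_j(x).
Evaluate each component's likelihood at the observed value:
  f_A = e^(−0.63)·0.63^3/3! = 0.0221955
  f_B = e^(−5.00)·5.00^3/3! = 0.140374
  f_C = e^(−7.72)·7.72^3/3! = 0.0340367
  f_D = e^(−12.81)·12.81^3/3! = 0.000957599
Unnormalised posteriors:
  w_A·f_A = 0.45 × 0.0221955 = 0.00998797
  w_B·f_B = 0.36 × 0.140374 = 0.0505346
  w_C·f_C = 0.14 × 0.0340367 = 0.00476514
  w_D·f_D = 0.05 × 0.000957599 = 4.788e-05
Normaliser: 0.00998797 + 0.0505346 + 0.00476514 + 4.788e-05 = 0.0653356
So the posterior for Cluster A is 0.00998797 / 0.0653356 ≈ 0.1529.

0.1529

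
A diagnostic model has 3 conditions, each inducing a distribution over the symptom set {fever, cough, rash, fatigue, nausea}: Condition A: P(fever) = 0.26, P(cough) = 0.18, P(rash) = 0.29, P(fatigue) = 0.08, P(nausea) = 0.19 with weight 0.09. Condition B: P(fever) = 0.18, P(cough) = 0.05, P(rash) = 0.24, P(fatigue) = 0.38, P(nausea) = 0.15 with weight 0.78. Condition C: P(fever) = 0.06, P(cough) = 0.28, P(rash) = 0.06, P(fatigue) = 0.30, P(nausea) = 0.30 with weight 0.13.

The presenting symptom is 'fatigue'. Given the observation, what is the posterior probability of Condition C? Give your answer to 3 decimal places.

P(component k | x) = π_k·f_k(x) / marginal(x), where marginal(x) = Σ_j π_j·f_j(x).
Evaluate each component's likelihood at the observed value:
  L_A = P(fatigue | comp) = 0.08
  L_B = P(fatigue | comp) = 0.38
  L_C = P(fatigue | comp) = 0.30
Prior × likelihood for each component:
  π_A·L_A = 0.09 × 0.08 = 0.0072
  π_B·L_B = 0.78 × 0.38 = 0.2964
  π_C·L_C = 0.13 × 0.3 = 0.039
Denominator: 0.0072 + 0.2964 + 0.039 = 0.3426
P(Condition C | x) = 0.039 / 0.3426 ≈ 0.114

0.114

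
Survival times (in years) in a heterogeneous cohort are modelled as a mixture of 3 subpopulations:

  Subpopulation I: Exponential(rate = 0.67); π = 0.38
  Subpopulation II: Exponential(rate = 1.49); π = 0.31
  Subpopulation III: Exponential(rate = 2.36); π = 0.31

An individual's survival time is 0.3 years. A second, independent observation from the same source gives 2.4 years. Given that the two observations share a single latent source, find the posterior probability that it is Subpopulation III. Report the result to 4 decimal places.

0.0683

By Bayes' theorem, P(k | x) = π_k f_k(x) / Σ_j π_j f_j(x).
Since both observations come from the same component, the likelihood for component k is f_k(x₁)·f_k(x₂).
  p_I = [0.67·e^(−0.67·0.3) = 0.67·e^(−0.2010) = 0.548001] × [0.134193] = 0.0735378
  p_II = [1.49·e^(−1.49·0.3) = 1.49·e^(−0.4470) = 0.95292] × [0.0417013] = 0.039738
  p_III = [2.36·e^(−2.36·0.3) = 2.36·e^(−0.7080) = 1.1626] × [0.00818593] = 0.00951699
Prior × likelihood for each component:
  π_I·p_I = 0.38 × 0.0735378 = 0.0279444
  π_II·p_II = 0.31 × 0.039738 = 0.0123188
  π_III·p_III = 0.31 × 0.00951699 = 0.00295027
Normaliser: 0.0279444 + 0.0123188 + 0.00295027 = 0.0432134
P(Subpopulation III | x₁,x₂) ≈ 0.0683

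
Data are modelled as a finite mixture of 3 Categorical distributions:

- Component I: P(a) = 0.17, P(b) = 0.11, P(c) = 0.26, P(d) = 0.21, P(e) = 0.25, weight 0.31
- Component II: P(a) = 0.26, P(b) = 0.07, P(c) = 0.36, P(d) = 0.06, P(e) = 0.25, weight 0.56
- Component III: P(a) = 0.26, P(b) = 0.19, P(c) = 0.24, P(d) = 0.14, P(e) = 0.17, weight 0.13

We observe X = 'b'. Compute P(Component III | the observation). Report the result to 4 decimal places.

0.2520

P(component k | x) = w_k·f_k(x) / marginal(x), where marginal(x) = Σ_j w_j·f_j(x).
Evaluate each component's likelihood at the observed value:
  p_I = P(b | comp) = 0.11
  p_II = P(b | comp) = 0.07
  p_III = P(b | comp) = 0.19
Unnormalised posteriors:
  w_I·p_I = 0.31 × 0.11 = 0.0341
  w_II·p_II = 0.56 × 0.07 = 0.0392
  w_III·p_III = 0.13 × 0.19 = 0.0247
Sum: 0.0341 + 0.0392 + 0.0247 = 0.098
So the posterior for Component III is 0.0247 / 0.098 ≈ 0.2520.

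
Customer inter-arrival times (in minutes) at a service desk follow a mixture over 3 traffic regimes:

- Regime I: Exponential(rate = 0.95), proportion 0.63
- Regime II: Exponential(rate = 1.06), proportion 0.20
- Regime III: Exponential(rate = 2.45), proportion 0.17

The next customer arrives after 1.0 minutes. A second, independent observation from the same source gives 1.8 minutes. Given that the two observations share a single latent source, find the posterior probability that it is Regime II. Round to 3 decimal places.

Posterior ∝ prior × likelihood, so P(k | x) ∝ π_k f_k(x); normalise over all components.
Since both observations come from the same component, the likelihood for component k is f_k(x₁)·f_k(x₂).
  L_I = [0.367404] × [0.171823] = 0.0631283
  L_II = [0.367243] × [0.157279] = 0.0577598
  L_III = [0.211419] × [0.0297802] = 0.00629611
Prior × likelihood for each component:
  π_I·L_I = 0.63 × 0.0631283 = 0.0397708
  π_II·L_II = 0.20 × 0.0577598 = 0.011552
  π_III·L_III = 0.17 × 0.00629611 = 0.00107034
Sum: 0.0397708 + 0.011552 + 0.00107034 = 0.0523931
So the posterior for Regime II is 0.011552 / 0.0523931 ≈ 0.220.

0.220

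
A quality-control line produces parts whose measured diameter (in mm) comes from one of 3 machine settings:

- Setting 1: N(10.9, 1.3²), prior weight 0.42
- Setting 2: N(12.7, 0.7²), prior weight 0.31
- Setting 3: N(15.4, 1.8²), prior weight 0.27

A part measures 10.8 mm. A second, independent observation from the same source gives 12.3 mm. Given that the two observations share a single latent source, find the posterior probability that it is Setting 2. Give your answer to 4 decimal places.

Posterior ∝ prior × likelihood, so P(k | x) ∝ π_k f_k(x); normalise over all components.
Since both observations come from the same component, the likelihood for component k is f_k(x₁)·f_k(x₂).
  f_1 = [0.305972] × [0.171841] = 0.0525786
  f_2 = [0.0143223] × [0.484068] = 0.00693298
  f_3 = [0.00846211] × [0.0503] = 0.000425644
Unnormalised posteriors:
  π_1·f_1 = 0.42 × 0.0525786 = 0.022083
  π_2·f_2 = 0.31 × 0.00693298 = 0.00214922
  π_3·f_3 = 0.27 × 0.000425644 = 0.000114924
Sum: 0.022083 + 0.00214922 + 0.000114924 = 0.0243472
P(Setting 2 | x) = 0.00214922 / 0.0243472 ≈ 0.0883

0.0883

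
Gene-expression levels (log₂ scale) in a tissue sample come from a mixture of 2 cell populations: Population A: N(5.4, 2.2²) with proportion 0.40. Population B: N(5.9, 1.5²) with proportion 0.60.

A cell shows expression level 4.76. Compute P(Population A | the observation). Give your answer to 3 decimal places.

0.368

The responsibility of component k is π_k f_k(x) divided by Σ_j π_j f_j(x).
Normal densities:
  p_A = 0.173824
  p_B = 0.199248
Multiply by the mixture weights:
  π_A·p_A = 0.40 × 0.173824 = 0.0695297
  π_B·p_B = 0.60 × 0.199248 = 0.119549
Denominator: 0.0695297 + 0.119549 = 0.189079
P(Population A | 4.76) ≈ 0.368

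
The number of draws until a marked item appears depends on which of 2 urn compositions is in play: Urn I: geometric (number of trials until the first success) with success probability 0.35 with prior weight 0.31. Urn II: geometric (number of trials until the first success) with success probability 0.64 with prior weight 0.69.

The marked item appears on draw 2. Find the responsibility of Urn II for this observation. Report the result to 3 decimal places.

0.693

Apply Bayes' rule: the posterior for each component is proportional to its prior times its likelihood at x.
Evaluate each component's likelihood at the observed value:
  f_I = 0.35·(1−0.35)^1 = 0.35·0.65 = 0.2275
  f_II = 0.64·(1−0.64)^1 = 0.64·0.36 = 0.2304
Prior × likelihood for each component:
  w_I·f_I = 0.31 × 0.2275 = 0.070525
  w_II·f_II = 0.69 × 0.2304 = 0.158976
Marginal: 0.070525 + 0.158976 = 0.229501
So the posterior for Urn II is 0.158976 / 0.229501 ≈ 0.693.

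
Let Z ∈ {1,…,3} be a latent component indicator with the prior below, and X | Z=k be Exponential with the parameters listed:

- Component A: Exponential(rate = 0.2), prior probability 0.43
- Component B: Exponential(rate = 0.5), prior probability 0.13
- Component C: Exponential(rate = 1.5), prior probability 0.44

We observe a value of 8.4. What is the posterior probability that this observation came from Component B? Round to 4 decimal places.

Apply Bayes' rule: the posterior for each component is proportional to its prior times its likelihood at x.
Component likelihoods at x = 8.4:
  p_A = 0.2·e^(−0.2·8.4) = 0.2·e^(−1.6800) = 0.0372748
  p_B = 0.5·e^(−0.5·8.4) = 0.5·e^(−4.2000) = 0.00749779
  p_C = 1.5·e^(−1.5·8.4) = 1.5·e^(−12.6000) = 5.05802e-06
Weight by the priors:
  π_A·p_A = 0.43 × 0.0372748 = 0.0160282
  π_B·p_B = 0.13 × 0.00749779 = 0.000974712
  π_C·p_C = 0.44 × 5.05802e-06 = 2.22553e-06
Normaliser: 0.0160282 + 0.000974712 + 2.22553e-06 = 0.0170051
P(Component B | x) = 0.000974712 / 0.0170051 ≈ 0.0573

0.0573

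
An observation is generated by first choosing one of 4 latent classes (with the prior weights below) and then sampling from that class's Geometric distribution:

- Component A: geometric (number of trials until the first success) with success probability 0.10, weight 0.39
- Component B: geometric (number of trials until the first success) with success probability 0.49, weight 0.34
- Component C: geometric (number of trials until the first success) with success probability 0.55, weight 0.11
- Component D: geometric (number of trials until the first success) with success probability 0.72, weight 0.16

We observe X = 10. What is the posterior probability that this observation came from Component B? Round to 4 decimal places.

Posterior ∝ prior × likelihood, so P(k | x) ∝ w_k f_k(x); normalise over all components.
Component likelihoods at x = 10:
  L_A = 0.10·(1−0.10)^9 = 0.10·0.38742 = 0.038742
  L_B = 0.49·(1−0.49)^9 = 0.49·0.00233417 = 0.00114374
  L_C = 0.55·(1−0.55)^9 = 0.55·0.000756681 = 0.000416174
  L_D = 0.72·(1−0.72)^9 = 0.72·1.05785e-05 = 7.61649e-06
Multiply by the mixture weights:
  w_A·L_A = 0.39 × 0.038742 = 0.0151094
  w_B·L_B = 0.34 × 0.00114374 = 0.000388872
  w_C·L_C = 0.11 × 0.000416174 = 4.57792e-05
  w_D·L_D = 0.16 × 7.61649e-06 = 1.21864e-06
Denominator: 0.0151094 + 0.000388872 + 4.57792e-05 + 1.21864e-06 = 0.0155453
Responsibility of Component B: 0.000388872 / 0.0155453 ≈ 0.0250

0.0250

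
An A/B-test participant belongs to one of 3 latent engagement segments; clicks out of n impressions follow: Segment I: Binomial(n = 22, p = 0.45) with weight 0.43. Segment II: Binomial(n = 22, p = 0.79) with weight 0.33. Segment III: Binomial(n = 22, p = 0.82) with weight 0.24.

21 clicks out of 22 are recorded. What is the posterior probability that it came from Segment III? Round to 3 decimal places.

P(component k | x) = π_k·f_k(x) / marginal(x), where marginal(x) = Σ_j π_j·f_j(x).
Evaluate each component's likelihood at the observed value:
  p_I = 6.31318e-07
  p_II = 0.0327198
  p_III = 0.061346
Prior × likelihood for each component:
  π_I·p_I = 0.43 × 6.31318e-07 = 2.71467e-07
  π_II·p_II = 0.33 × 0.0327198 = 0.0107975
  π_III·p_III = 0.24 × 0.061346 = 0.014723
Normaliser: 2.71467e-07 + 0.0107975 + 0.014723 = 0.0255208
P(Segment III | 21 clicks out of 22) = 0.014723 / 0.0255208 ≈ 0.577

0.577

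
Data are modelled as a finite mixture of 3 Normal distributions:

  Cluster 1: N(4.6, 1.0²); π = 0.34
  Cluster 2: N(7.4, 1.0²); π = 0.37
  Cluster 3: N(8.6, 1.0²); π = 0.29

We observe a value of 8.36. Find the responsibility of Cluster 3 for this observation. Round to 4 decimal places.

The responsibility of component k is P(Z=k) f_k(x) divided by Σ_j P(Z=j) f_j(x).
Evaluate each component's likelihood at the observed value:
  f_1 = (1/(1.0·√(2π)))·exp(−(8.36−4.6)²/(2·1.0²)) = 0.398942·exp(-7.06880) = 0.000339601
  f_2 = (1/(1.0·√(2π)))·exp(−(8.36−7.4)²/(2·1.0²)) = 0.398942·exp(-0.46080) = 0.251644
  f_3 = (1/(1.0·√(2π)))·exp(−(8.36−8.6)²/(2·1.0²)) = 0.398942·exp(-0.02880) = 0.387617
Weight by the priors:
  P(Z=1)·f_1 = 0.34 × 0.000339601 = 0.000115464
  P(Z=2)·f_2 = 0.37 × 0.251644 = 0.0931084
  P(Z=3)·f_3 = 0.29 × 0.387617 = 0.112409
Evidence: 0.000115464 + 0.0931084 + 0.112409 = 0.205633
Responsibility of Cluster 3: 0.112409 / 0.205633 ≈ 0.5466

0.5466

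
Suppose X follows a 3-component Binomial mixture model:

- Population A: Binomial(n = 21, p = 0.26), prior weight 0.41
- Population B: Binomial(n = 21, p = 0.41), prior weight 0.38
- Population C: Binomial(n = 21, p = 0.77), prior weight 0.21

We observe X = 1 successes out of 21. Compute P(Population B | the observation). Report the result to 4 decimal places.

0.0155

P(component k | x) = π_k·f_k(x) / marginal(x), where marginal(x) = Σ_j π_j·f_j(x).
Binomial probabilities:
  p_A = C(21,1)·0.26^1·0.74^20 = 21·0.26·0.00242457 = 0.0132381
  p_B = C(21,1)·0.41^1·0.59^20 = 21·0.41·2.6124e-05 = 0.000224928
  p_C = C(21,1)·0.77^1·0.23^20 = 21·0.77·1.71616e-13 = 2.77502e-12
Weight by the priors:
  π_A·p_A = 0.41 × 0.0132381 = 0.00542764
  π_B·p_B = 0.38 × 0.000224928 = 8.54726e-05
  π_C·p_C = 0.21 × 2.77502e-12 = 5.82755e-13
Sum: 0.00542764 + 8.54726e-05 + 5.82755e-13 = 0.00551311
Responsibility of Population B: 8.54726e-05 / 0.00551311 ≈ 0.0155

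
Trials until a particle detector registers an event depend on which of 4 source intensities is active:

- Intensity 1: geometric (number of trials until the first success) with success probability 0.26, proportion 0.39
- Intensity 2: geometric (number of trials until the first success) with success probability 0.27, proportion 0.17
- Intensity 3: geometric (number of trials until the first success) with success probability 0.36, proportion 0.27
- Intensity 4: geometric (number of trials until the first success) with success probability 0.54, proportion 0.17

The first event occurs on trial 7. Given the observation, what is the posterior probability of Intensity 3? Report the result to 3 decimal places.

P(component k | x) = w_k·f_k(x) / marginal(x), where marginal(x) = Σ_j w_j·f_j(x).
Evaluate each component's likelihood at the observed value:
  f_1 = 0.26·(1−0.26)^6 = 0.26·0.164206 = 0.0426937
  f_2 = 0.27·(1−0.27)^6 = 0.27·0.151334 = 0.0408602
  f_3 = 0.36·(1−0.36)^6 = 0.36·0.0687195 = 0.024739
  f_4 = 0.54·(1−0.54)^6 = 0.54·0.0094743 = 0.00511612
Multiply by the mixture weights:
  w_1·f_1 = 0.39 × 0.0426937 = 0.0166505
  w_2·f_2 = 0.17 × 0.0408602 = 0.00694624
  w_3·f_3 = 0.27 × 0.024739 = 0.00667953
  w_4·f_4 = 0.17 × 0.00511612 = 0.00086974
Sum: 0.0166505 + 0.00694624 + 0.00667953 + 0.00086974 = 0.0311461
P(Intensity 3 | 7) ≈ 0.214

0.214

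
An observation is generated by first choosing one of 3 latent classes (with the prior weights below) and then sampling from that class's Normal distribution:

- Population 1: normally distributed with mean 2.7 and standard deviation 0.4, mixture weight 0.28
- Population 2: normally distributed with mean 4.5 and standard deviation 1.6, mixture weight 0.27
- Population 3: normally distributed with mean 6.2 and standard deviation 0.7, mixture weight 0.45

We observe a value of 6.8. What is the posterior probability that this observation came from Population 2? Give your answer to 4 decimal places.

0.1189

By Bayes' theorem, P(k | x) = π_k f_k(x) / Σ_j π_j f_j(x).
Normal densities:
  f_1 = (1/(0.4·√(2π)))·exp(−(6.8−2.7)²/(2·0.4²)) = 0.997356·exp(-52.53125) = 1.53045e-23
  f_2 = (1/(1.6·√(2π)))·exp(−(6.8−4.5)²/(2·1.6²)) = 0.249339·exp(-1.03320) = 0.0887311
  f_3 = (1/(0.7·√(2π)))·exp(−(6.8−6.2)²/(2·0.7²)) = 0.569918·exp(-0.36735) = 0.394707
Unnormalised posteriors:
  π_1·f_1 = 0.28 × 1.53045e-23 = 4.28525e-24
  π_2·f_2 = 0.27 × 0.0887311 = 0.0239574
  π_3·f_3 = 0.45 × 0.394707 = 0.177618
Sum: 4.28525e-24 + 0.0239574 + 0.177618 = 0.201576
P(Population 2 | the observation) ≈ 0.1189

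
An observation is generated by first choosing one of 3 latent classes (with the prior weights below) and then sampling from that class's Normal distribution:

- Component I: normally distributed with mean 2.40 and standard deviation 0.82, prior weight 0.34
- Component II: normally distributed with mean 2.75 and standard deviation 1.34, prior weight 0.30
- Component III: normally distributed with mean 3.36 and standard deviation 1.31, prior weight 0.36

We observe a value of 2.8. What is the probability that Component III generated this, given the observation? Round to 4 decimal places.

By Bayes' theorem, P(k | x) = P(Z=k) f_k(x) / Σ_j P(Z=j) f_j(x).
Evaluate each component's likelihood at the observed value:
  p_I = (1/(0.82·√(2π)))·exp(−(2.8−2.40)²/(2·0.82²)) = 0.486515·exp(-0.11898) = 0.431942
  p_II = (1/(1.34·√(2π)))·exp(−(2.8−2.75)²/(2·1.34²)) = 0.297718·exp(-0.00070) = 0.297511
  p_III = (1/(1.31·√(2π)))·exp(−(2.8−3.36)²/(2·1.31²)) = 0.304536·exp(-0.09137) = 0.277944
Unnormalised posteriors:
  P(Z=I)·p_I = 0.34 × 0.431942 = 0.14686
  P(Z=II)·p_II = 0.30 × 0.297511 = 0.0892533
  P(Z=III)·p_III = 0.36 × 0.277944 = 0.10006
Sum: 0.14686 + 0.0892533 + 0.10006 = 0.336173
P(Component III | 2.8) ≈ 0.2976

0.2976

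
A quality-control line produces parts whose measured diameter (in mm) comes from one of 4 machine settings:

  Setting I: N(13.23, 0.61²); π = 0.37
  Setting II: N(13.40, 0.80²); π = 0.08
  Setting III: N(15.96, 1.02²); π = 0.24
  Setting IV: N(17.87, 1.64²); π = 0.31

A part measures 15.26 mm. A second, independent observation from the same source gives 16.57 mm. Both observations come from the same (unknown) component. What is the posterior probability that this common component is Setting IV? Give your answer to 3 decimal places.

0.135

P(component k | x) = π_k·f_k(x) / marginal(x), where marginal(x) = Σ_j π_j·f_j(x).
Since both observations come from the same component, the likelihood for component k is f_k(x₁)·f_k(x₂).
  f_I = [(1/(0.61·√(2π)))·exp(−(15.26−13.23)²/(2·0.61²)) = 0.654004·exp(-5.53736) = 0.00257476] × [2.02061e-07] = 5.20258e-10
  f_II = [(1/(0.80·√(2π)))·exp(−(15.26−13.40)²/(2·0.80²)) = 0.498678·exp(-2.70281) = 0.0334198] × [0.000194224] = 6.49092e-06
  f_III = [(1/(1.02·√(2π)))·exp(−(15.26−15.96)²/(2·1.02²)) = 0.391120·exp(-0.23549) = 0.309058] × [0.327075] = 0.101085
  f_IV = [(1/(1.64·√(2π)))·exp(−(15.26−17.87)²/(2·1.64²)) = 0.243257·exp(-1.26638) = 0.0685623] × [0.177673] = 0.0121817
Multiply by the mixture weights:
  π_I·f_I = 0.37 × 5.20258e-10 = 1.92495e-10
  π_II·f_II = 0.08 × 6.49092e-06 = 5.19274e-07
  π_III·f_III = 0.24 × 0.101085 = 0.0242604
  π_IV·f_IV = 0.31 × 0.0121817 = 0.00377633
Sum: 1.92495e-10 + 5.19274e-07 + 0.0242604 + 0.00377633 = 0.0280372
Responsibility of Setting IV: 0.00377633 / 0.0280372 ≈ 0.135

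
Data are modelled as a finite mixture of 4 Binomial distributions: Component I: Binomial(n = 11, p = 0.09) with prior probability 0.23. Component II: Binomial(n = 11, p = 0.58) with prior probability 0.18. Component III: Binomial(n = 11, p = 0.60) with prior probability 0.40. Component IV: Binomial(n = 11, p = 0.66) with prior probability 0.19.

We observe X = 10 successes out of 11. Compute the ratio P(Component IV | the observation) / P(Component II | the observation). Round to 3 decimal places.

The posterior odds equal the prior odds times the likelihood ratio: (π_i/π_j)·(f_i(x)/f_j(x)).
Evaluate each component's likelihood at the observed value:
  p_I = 3.49027e-10
  p_II = 0.0199032
  p_III = 0.0266051
  p_IV = 0.0586558
0.0111446 / 0.00358257 ≈ 3.111

3.111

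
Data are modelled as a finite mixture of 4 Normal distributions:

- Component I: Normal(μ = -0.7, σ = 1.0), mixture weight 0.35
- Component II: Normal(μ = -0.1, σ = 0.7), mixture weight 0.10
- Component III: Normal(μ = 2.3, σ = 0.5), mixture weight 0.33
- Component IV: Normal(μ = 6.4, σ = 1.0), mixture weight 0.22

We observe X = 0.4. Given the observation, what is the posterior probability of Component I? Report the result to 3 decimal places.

By Bayes' theorem, P(k | x) = w_k f_k(x) / Σ_j w_j f_j(x).
Component likelihoods at x = 0.4:
  p_I = (1/(1.0·√(2π)))·exp(−(0.4−-0.7)²/(2·1.0²)) = 0.398942·exp(-0.60500) = 0.217852
  p_II = (1/(0.7·√(2π)))·exp(−(0.4−-0.1)²/(2·0.7²)) = 0.569918·exp(-0.25510) = 0.441593
  p_III = (1/(0.5·√(2π)))·exp(−(0.4−2.3)²/(2·0.5²)) = 0.797885·exp(-7.22000) = 0.000583894
  p_IV = (1/(1.0·√(2π)))·exp(−(0.4−6.4)²/(2·1.0²)) = 0.398942·exp(-18.00000) = 6.07588e-09
Multiply by the mixture weights:
  w_I·p_I = 0.35 × 0.217852 = 0.0762483
  w_II·p_II = 0.10 × 0.441593 = 0.0441593
  w_III·p_III = 0.33 × 0.000583894 = 0.000192685
  w_IV·p_IV = 0.22 × 6.07588e-09 = 1.33669e-09
Normaliser: 0.0762483 + 0.0441593 + 0.000192685 + 1.33669e-09 = 0.1206
P(Component I | the observation) ≈ 0.632

0.632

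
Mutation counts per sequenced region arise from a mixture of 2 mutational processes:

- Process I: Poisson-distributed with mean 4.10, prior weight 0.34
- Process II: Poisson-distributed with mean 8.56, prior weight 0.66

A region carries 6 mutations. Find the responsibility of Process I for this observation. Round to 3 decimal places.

0.350

By Bayes' theorem, P(k | x) = π_k f_k(x) / Σ_j π_j f_j(x).
Poisson probabilities:
  f_I = 0.109336
  f_II = 0.104701
Multiply by the mixture weights:
  π_I·f_I = 0.34 × 0.109336 = 0.0371742
  π_II·f_II = 0.66 × 0.104701 = 0.0691024
Denominator: 0.0371742 + 0.0691024 = 0.106277
Responsibility of Process I: 0.0371742 / 0.106277 ≈ 0.350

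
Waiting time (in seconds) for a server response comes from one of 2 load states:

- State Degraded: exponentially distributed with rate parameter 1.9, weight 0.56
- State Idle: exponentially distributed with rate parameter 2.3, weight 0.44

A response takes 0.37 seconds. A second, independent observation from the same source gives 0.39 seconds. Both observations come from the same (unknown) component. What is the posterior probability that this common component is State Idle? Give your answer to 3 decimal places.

Apply Bayes' rule: the posterior for each component is proportional to its prior times its likelihood at x.
Since both observations come from the same component, the likelihood for component k is f_k(x₁)·f_k(x₂).
  f_Degraded = [1.9·e^(−1.9·0.37) = 1.9·e^(−0.7030) = 0.940686] × [0.90561] = 0.851895
  f_Idle = [2.3·e^(−2.3·0.37) = 2.3·e^(−0.8510) = 0.982072] × [0.93792] = 0.921105
Unnormalised posteriors:
  π_Degraded·f_Degraded = 0.56 × 0.851895 = 0.477061
  π_Idle·f_Idle = 0.44 × 0.921105 = 0.405286
Normaliser: 0.477061 + 0.405286 = 0.882347
P(State Idle | data) = 0.405286 / 0.882347 ≈ 0.459

0.459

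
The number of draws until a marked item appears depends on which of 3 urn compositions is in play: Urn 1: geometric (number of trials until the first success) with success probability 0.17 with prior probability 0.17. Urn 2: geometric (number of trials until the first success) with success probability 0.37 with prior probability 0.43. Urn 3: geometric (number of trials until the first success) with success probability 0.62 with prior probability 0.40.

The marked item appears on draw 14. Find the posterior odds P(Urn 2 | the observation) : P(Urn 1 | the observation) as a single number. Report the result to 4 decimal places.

0.1528

Since P(k|x) ∝ π_k f_k(x), the posterior odds are π_i f_i(x) / (π_j f_j(x)).
Component likelihoods at x = 14:
  f_1 = 0.0150822
  f_2 = 0.000911232
  f_3 = 2.13589e-06
0.00039183 / 0.00256397 ≈ 0.1528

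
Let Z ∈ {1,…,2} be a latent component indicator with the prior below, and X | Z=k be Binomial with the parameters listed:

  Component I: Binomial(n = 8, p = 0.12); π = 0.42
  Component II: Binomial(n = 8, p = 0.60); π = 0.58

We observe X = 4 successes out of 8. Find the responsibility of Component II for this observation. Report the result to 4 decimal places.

0.9736

P(component k | x) = w_k·f_k(x) / marginal(x), where marginal(x) = Σ_j w_j·f_j(x).
Component likelihoods at x = 4 successes out of 8:
  L_I = C(8,4)·0.12^4·0.88^4 = 70·0.00020736·0.599695 = 0.0087047
  L_II = C(8,4)·0.60^4·0.40^4 = 70·0.1296·0.0256 = 0.232243
Weight by the priors:
  w_I·L_I = 0.42 × 0.0087047 = 0.00365597
  w_II·L_II = 0.58 × 0.232243 = 0.134701
Denominator: 0.00365597 + 0.134701 = 0.138357
P(Component II | data) ≈ 0.9736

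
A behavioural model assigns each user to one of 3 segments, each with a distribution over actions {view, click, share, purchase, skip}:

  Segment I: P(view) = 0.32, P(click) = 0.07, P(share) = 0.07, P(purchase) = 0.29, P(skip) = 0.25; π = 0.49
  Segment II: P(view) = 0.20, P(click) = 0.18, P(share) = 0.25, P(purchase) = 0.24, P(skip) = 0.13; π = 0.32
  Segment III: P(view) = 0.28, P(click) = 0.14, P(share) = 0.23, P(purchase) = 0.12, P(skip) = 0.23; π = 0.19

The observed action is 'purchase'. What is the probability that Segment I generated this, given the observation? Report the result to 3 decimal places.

Apply Bayes' rule: the posterior for each component is proportional to its prior times its likelihood at x.
Component likelihoods at x = 'purchase':
  p_I = 0.29
  p_II = 0.24
  p_III = 0.12
Weight by the priors:
  π_I·p_I = 0.49 × 0.29 = 0.1421
  π_II·p_II = 0.32 × 0.24 = 0.0768
  π_III·p_III = 0.19 × 0.12 = 0.0228
Normaliser: 0.1421 + 0.0768 + 0.0228 = 0.2417
Responsibility of Segment I: 0.1421 / 0.2417 ≈ 0.588

0.588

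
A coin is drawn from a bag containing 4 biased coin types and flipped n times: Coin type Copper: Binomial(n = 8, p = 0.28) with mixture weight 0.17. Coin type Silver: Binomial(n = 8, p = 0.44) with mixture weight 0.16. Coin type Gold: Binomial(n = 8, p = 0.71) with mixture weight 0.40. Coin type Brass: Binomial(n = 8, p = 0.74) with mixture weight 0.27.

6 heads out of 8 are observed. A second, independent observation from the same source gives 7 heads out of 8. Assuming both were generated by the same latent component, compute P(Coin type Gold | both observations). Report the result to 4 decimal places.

The responsibility of component k is π_k f_k(x) divided by Σ_j π_j f_j(x).
Since both observations come from the same component, the likelihood for component k is f_k(x₁)·f_k(x₂).
  L_Copper = [C(8,6)·0.28^6·0.72^2 = 28·0.00048189·0.5184 = 0.00699473] × [0.000777193] = 5.43626e-06
  L_Silver = [C(8,6)·0.44^6·0.56^2 = 28·0.00725631·0.3136 = 0.0637162] × [0.0143036] = 0.000911375
  L_Gold = [C(8,6)·0.71^6·0.29^2 = 28·0.1281·0.0841 = 0.301651] × [0.211007] = 0.0636503
  L_Brass = [C(8,6)·0.74^6·0.26^2 = 28·0.164206·0.0676 = 0.31081] × [0.252747] = 0.0785562
Weight by the priors:
  π_Copper·L_Copper = 0.17 × 5.43626e-06 = 9.24164e-07
  π_Silver·L_Silver = 0.16 × 0.000911375 = 0.00014582
  π_Gold·L_Gold = 0.40 × 0.0636503 = 0.0254601
  π_Brass·L_Brass = 0.27 × 0.0785562 = 0.0212102
Sum: 9.24164e-07 + 0.00014582 + 0.0254601 + 0.0212102 = 0.046817
P(Coin type Gold | x₁,x₂) ≈ 0.5438

0.5438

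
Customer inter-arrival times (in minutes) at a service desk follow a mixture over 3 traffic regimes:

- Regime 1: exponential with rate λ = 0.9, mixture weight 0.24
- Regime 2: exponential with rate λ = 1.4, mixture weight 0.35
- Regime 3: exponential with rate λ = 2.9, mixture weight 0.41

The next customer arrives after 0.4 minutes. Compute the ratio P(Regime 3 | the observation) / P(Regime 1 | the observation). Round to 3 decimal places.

The posterior odds equal the prior odds times the likelihood ratio: (π_i/π_j)·(f_i(x)/f_j(x)).
Exponential densities:
  f_1 = 0.9·e^(−0.9·0.4) = 0.9·e^(−0.3600) = 0.627909
  f_2 = 1.4·e^(−1.4·0.4) = 1.4·e^(−0.5600) = 0.799693
  f_3 = 2.9·e^(−2.9·0.4) = 2.9·e^(−1.1600) = 0.90911
Posterior odds = (π_3·f_3) / (π_1·f_1) = (0.41·0.90911) / (0.24·0.627909) = 0.372735 / 0.150698 ≈ 2.473

2.473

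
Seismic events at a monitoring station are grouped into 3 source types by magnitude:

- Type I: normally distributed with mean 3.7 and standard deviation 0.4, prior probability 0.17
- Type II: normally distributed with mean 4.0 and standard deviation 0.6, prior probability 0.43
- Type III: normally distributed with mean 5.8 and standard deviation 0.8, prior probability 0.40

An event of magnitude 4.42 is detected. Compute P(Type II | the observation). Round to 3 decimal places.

0.740

Posterior ∝ prior × likelihood, so P(k | x) ∝ π_k f_k(x); normalise over all components.
Evaluate each component's likelihood at the observed value:
  f_I = 0.197375
  f_II = 0.520423
  f_III = 0.112634
Prior × likelihood for each component:
  π_I·f_I = 0.17 × 0.197375 = 0.0335538
  π_II·f_II = 0.43 × 0.520423 = 0.223782
  π_III·f_III = 0.40 × 0.112634 = 0.0450538
Normaliser: 0.0335538 + 0.223782 + 0.0450538 = 0.30239
P(Type II | x) = 0.223782 / 0.30239 ≈ 0.740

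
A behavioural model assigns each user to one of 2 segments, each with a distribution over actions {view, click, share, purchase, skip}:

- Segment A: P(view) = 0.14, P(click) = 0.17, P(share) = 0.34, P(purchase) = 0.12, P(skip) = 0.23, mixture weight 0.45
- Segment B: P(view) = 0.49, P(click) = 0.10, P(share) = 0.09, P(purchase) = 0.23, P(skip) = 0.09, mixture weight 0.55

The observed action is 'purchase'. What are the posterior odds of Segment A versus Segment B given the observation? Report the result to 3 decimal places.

Posterior odds = (P(Z=i) f_i(x)) / (P(Z=j) f_j(x)); the normalising sum cancels.
Evaluate each component's likelihood at the observed value:
  L_A = 0.12
  L_B = 0.23
Posterior odds = (P(Z=A)·L_A) / (P(Z=B)·L_B) = (0.45·0.12) / (0.55·0.23) = 0.054 / 0.1265 ≈ 0.427

0.427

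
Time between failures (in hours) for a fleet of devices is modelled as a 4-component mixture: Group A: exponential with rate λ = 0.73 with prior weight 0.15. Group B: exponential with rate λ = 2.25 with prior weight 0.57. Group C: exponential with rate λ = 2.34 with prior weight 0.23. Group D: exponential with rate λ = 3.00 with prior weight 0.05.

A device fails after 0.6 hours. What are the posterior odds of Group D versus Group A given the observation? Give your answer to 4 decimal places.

0.3509

Posterior odds = (P(Z=i) f_i(x)) / (P(Z=j) f_j(x)); the normalising sum cancels.
Evaluate each component's likelihood at the observed value:
  f_A = 0.471088
  f_B = 0.583291
  f_C = 0.574733
  f_D = 0.495897
0.0247948 / 0.0706632 ≈ 0.3509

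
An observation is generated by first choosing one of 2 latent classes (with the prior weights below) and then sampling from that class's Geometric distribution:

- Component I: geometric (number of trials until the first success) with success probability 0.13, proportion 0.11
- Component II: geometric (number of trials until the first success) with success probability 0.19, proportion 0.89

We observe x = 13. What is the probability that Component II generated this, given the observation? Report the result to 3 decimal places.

Posterior ∝ prior × likelihood, so P(k | x) ∝ π_k f_k(x); normalise over all components.
Geometric probabilities:
  L_I = 0.13·(1−0.13)^12 = 0.13·0.188032 = 0.0244441
  L_II = 0.19·(1−0.19)^12 = 0.19·0.0797664 = 0.0151556
Multiply by the mixture weights:
  π_I·L_I = 0.11 × 0.0244441 = 0.00268885
  π_II·L_II = 0.89 × 0.0151556 = 0.0134885
Evidence: 0.00268885 + 0.0134885 = 0.0161774
Responsibility of Component II: 0.0134885 / 0.0161774 ≈ 0.834

0.834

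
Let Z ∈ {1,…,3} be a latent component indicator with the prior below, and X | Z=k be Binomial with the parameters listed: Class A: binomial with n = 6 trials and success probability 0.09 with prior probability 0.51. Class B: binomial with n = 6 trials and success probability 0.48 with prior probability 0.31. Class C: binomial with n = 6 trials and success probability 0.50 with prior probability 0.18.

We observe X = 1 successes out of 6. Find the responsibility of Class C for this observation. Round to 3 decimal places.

P(component k | x) = π_k·f_k(x) / marginal(x), where marginal(x) = Σ_j π_j·f_j(x).
Component likelihoods at x = 1 successes out of 6:
  p_A = 0.336977
  p_B = 0.109499
  p_C = 0.09375
Unnormalised posteriors:
  π_A·p_A = 0.51 × 0.336977 = 0.171858
  π_B·p_B = 0.31 × 0.109499 = 0.0339446
  π_C·p_C = 0.18 × 0.09375 = 0.016875
Normaliser: 0.171858 + 0.0339446 + 0.016875 = 0.222678
So the posterior for Class C is 0.016875 / 0.222678 ≈ 0.076.

0.076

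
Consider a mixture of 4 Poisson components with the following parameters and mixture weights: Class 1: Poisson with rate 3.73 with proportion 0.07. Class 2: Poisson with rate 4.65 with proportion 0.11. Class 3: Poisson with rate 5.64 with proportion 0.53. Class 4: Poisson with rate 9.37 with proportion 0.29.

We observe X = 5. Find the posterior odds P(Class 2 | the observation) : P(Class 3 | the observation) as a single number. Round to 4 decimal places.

Since P(k|x) ∝ π_k f_k(x), the posterior odds are π_i f_i(x) / (π_j f_j(x)).
Evaluate each component's likelihood at the observed value:
  f_1 = e^(−3.73)·3.73^5/5! = 0.144359
  f_2 = e^(−4.65)·4.65^5/5! = 0.173226
  f_3 = e^(−5.64)·5.64^5/5! = 0.168964
  f_4 = e^(−9.37)·9.37^5/5! = 0.0513071
0.0190549 / 0.0895508 ≈ 0.2128

0.2128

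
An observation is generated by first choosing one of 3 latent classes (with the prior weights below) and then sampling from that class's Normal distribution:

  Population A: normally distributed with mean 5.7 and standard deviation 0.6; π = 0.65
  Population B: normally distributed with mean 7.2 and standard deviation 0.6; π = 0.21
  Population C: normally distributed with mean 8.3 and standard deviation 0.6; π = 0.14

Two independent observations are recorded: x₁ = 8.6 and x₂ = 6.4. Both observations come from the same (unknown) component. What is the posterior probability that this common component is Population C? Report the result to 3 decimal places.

0.126

Apply Bayes' rule: the posterior for each component is proportional to its prior times its likelihood at x.
Since both observations come from the same component, the likelihood for component k is f_k(x₁)·f_k(x₂).
  p_A = [(1/(0.6·√(2π)))·exp(−(8.6−5.7)²/(2·0.6²)) = 0.664904·exp(-11.68056) = 5.62287e-06] × [0.336664] = 1.89302e-06
  p_B = [(1/(0.6·√(2π)))·exp(−(8.6−7.2)²/(2·0.6²)) = 0.664904·exp(-2.72222) = 0.0437031] × [0.27335] = 0.0119463
  p_C = [(1/(0.6·√(2π)))·exp(−(8.6−8.3)²/(2·0.6²)) = 0.664904·exp(-0.12500) = 0.586776] × [0.00441829] = 0.00259255
Unnormalised posteriors:
  w_A·p_A = 0.65 × 1.89302e-06 = 1.23046e-06
  w_B·p_B = 0.21 × 0.0119463 = 0.00250871
  w_C·p_C = 0.14 × 0.00259255 = 0.000362957
Evidence: 1.23046e-06 + 0.00250871 + 0.000362957 = 0.0028729
P(Population C | data) ≈ 0.126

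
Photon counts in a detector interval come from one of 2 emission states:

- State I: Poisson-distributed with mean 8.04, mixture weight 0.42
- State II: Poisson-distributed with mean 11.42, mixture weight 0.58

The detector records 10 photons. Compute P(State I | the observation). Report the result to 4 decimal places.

The responsibility of component k is P(Z=k) f_k(x) divided by Σ_j P(Z=j) f_j(x).
Poisson probabilities:
  p_I = 0.100247
  p_II = 0.114092
Weight by the priors:
  P(Z=I)·p_I = 0.42 × 0.100247 = 0.0421036
  P(Z=II)·p_II = 0.58 × 0.114092 = 0.0661733
Normaliser: 0.0421036 + 0.0661733 = 0.108277
P(State I | the observation) = 0.0421036 / 0.108277 ≈ 0.3889

0.3889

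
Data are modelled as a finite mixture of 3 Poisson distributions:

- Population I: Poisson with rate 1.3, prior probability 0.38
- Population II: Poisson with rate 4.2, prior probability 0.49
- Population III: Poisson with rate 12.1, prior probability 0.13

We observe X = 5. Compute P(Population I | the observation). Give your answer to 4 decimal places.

P(component k | x) = P(Z=k)·f_k(x) / marginal(x), where marginal(x) = Σ_j P(Z=j)·f_j(x).
Component likelihoods at x = 5:
  L_I = e^(−1.3)·1.3^5/5! = 0.00843243
  L_II = e^(−4.2)·4.2^5/5! = 0.163316
  L_III = e^(−12.1)·12.1^5/5! = 0.0120166
Prior × likelihood for each component:
  P(Z=I)·L_I = 0.38 × 0.00843243 = 0.00320432
  P(Z=II)·L_II = 0.49 × 0.163316 = 0.0800248
  P(Z=III)·L_III = 0.13 × 0.0120166 = 0.00156216
Marginal: 0.00320432 + 0.0800248 + 0.00156216 = 0.0847913
P(Population I | data) = 0.00320432 / 0.0847913 ≈ 0.0378

0.0378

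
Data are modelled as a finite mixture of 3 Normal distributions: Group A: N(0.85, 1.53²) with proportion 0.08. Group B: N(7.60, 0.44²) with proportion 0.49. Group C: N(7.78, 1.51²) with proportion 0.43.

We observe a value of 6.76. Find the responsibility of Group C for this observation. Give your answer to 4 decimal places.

0.5573

Posterior ∝ prior × likelihood, so P(k | x) ∝ P(Z=k) f_k(x); normalise over all components.
Evaluate each component's likelihood at the observed value:
  p_A = 0.00015004
  p_B = 0.146567
  p_C = 0.210305
Weight by the priors:
  P(Z=A)·p_A = 0.08 × 0.00015004 = 1.20032e-05
  P(Z=B)·p_B = 0.49 × 0.146567 = 0.0718179
  P(Z=C)·p_C = 0.43 × 0.210305 = 0.0904312
Normaliser: 1.20032e-05 + 0.0718179 + 0.0904312 = 0.162261
P(Group C | data) ≈ 0.5573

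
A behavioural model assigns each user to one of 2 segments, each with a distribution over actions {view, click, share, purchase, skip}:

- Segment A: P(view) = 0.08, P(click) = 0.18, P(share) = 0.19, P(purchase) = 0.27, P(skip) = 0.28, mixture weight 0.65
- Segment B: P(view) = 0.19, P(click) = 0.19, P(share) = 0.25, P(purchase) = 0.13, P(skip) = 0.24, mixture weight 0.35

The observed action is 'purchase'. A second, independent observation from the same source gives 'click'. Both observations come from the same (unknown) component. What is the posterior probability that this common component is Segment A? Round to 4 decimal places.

Posterior ∝ prior × likelihood, so P(k | x) ∝ π_k f_k(x); normalise over all components.
Since both observations come from the same component, the likelihood for component k is f_k(x₁)·f_k(x₂).
  p_A = [P(purchase | comp) = 0.27] × [0.18] = 0.0486
  p_B = [P(purchase | comp) = 0.13] × [0.19] = 0.0247
Prior × likelihood for each component:
  π_A·p_A = 0.65 × 0.0486 = 0.03159
  π_B·p_B = 0.35 × 0.0247 = 0.008645
Sum: 0.03159 + 0.008645 = 0.040235
So the posterior for Segment A is 0.03159 / 0.040235 ≈ 0.7851.

0.7851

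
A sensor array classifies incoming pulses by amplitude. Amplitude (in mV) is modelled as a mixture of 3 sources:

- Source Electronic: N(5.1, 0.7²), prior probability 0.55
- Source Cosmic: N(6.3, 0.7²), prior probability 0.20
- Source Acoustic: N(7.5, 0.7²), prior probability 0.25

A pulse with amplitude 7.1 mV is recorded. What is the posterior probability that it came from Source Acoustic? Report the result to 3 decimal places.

The responsibility of component k is π_k f_k(x) divided by Σ_j π_j f_j(x).
Component likelihoods at x = 7.1 mV:
  f_Electronic = 0.00962014
  f_Cosmic = 0.296614
  f_Acoustic = 0.484068
Unnormalised posteriors:
  π_Electronic·f_Electronic = 0.55 × 0.00962014 = 0.00529108
  π_Cosmic·f_Cosmic = 0.20 × 0.296614 = 0.0593227
  π_Acoustic·f_Acoustic = 0.25 × 0.484068 = 0.121017
Sum: 0.00529108 + 0.0593227 + 0.121017 = 0.185631
So the posterior for Source Acoustic is 0.121017 / 0.185631 ≈ 0.652.

0.652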